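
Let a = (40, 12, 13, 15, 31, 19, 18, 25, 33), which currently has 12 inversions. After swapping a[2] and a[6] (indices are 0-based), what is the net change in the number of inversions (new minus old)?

+3

Positions 2 and 6 hold 13 and 18; after swapping, the array is [40, 12, 18, 15, 31, 19, 13, 25, 33].
Sweep left to right; for each value list the smaller values that follow it:
40: 8
12: 0
18: 2
15: 1
31: 3
19: 1
13: 0
25: 0
33: 0
Sum: 8 + 0 + 2 + 1 + 3 + 1 + 0 + 0 + 0 = 15
Change: 15 − 12 = +3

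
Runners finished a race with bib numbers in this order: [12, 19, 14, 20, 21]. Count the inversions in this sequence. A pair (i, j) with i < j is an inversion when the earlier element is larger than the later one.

There is 1 out-of-order pair.

Listing every pair i<j with a[i]>a[j] (using 0-based positions):
(1,2): 19 > 14
That's 1 pair.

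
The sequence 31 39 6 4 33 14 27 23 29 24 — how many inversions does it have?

There are 24 inversions.

Count, for each position, how many later elements it exceeds:
31 → 6, 4, 14, 27, 23, 29, 24 → 7
39 → 6, 4, 33, 14, 27, 23, 29, 24 → 8
6 → 4 → 1
4 → none → 0
33 → 14, 27, 23, 29, 24 → 5
14 → none → 0
27 → 23, 24 → 2
23 → none → 0
29 → 24 → 1
24 → none → 0
Sum: 7 + 8 + 1 + 0 + 5 + 0 + 2 + 0 + 1 + 0 = 24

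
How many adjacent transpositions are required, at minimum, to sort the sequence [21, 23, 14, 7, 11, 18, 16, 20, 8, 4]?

Minimum adjacent swaps = number of inversions (each swap of adjacent out-of-order elements removes one inversion and no swap can remove more).
Count inversions — for each element, later elements that are smaller:
21: 14, 7, 11, 18, 16, 20, 8, 4 → 8
23: 14, 7, 11, 18, 16, 20, 8, 4 → 8
14: 7, 11, 8, 4 → 4
7: 4 → 1
11: 8, 4 → 2
18: 16, 8, 4 → 3
16: 8, 4 → 2
20: 8, 4 → 2
8: 4 → 1
4: none → 0
Total inversions: 8 + 8 + 4 + 1 + 2 + 3 + 2 + 2 + 1 + 0 = 31

There are 31 adjacent swaps.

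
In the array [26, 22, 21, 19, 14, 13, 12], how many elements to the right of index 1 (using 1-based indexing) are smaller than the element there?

The element at index 1 is 26.
Elements after it: 22, 21, 19, 14, 13, 12
Those smaller than 26: 22, 21, 19, 14, 13, 12

6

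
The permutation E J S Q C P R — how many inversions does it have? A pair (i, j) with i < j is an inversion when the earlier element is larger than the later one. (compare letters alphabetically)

There are 8 inversions.

For each element, count later entries that are smaller:
E → C → 1
J → C → 1
S → Q, C, P, R → 4
Q → C, P → 2
C → none → 0
P → none → 0
R → none → 0
Sum: 1 + 1 + 4 + 2 + 0 + 0 + 0 = 8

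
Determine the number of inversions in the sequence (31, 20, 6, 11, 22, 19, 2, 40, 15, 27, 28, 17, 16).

39 out-of-order pairs

Element-by-element contributions:
31 → 20, 6, 11, 22, 19, 2, 15, 27, 28, 17, 16 → 11
20 → 6, 11, 19, 2, 15, 17, 16 → 7
6 → 2 → 1
11 → 2 → 1
22 → 19, 2, 15, 17, 16 → 5
19 → 2, 15, 17, 16 → 4
2 → none → 0
40 → 15, 27, 28, 17, 16 → 5
15 → none → 0
27 → 17, 16 → 2
28 → 17, 16 → 2
17 → 16 → 1
16 → none → 0
Sum: 11 + 7 + 1 + 1 + 5 + 4 + 0 + 5 + 0 + 2 + 2 + 1 + 0 = 39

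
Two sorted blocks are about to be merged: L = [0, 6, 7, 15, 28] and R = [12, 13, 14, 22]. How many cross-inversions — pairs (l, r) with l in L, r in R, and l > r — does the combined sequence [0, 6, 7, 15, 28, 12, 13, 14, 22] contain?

Count, for every r in R, how many entries of L exceed r:
r = 12: 15, 28 → 2
r = 13: 15, 28 → 2
r = 14: 15, 28 → 2
r = 22: 28 → 1
Cross-inversions: 2 + 2 + 2 + 1 = 7

7 cross-inversions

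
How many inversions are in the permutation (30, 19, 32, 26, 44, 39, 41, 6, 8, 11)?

26 inversions

Element-by-element contributions:
30 → 19, 26, 6, 8, 11 → 5
19 → 6, 8, 11 → 3
32 → 26, 6, 8, 11 → 4
26 → 6, 8, 11 → 3
44 → 39, 41, 6, 8, 11 → 5
39 → 6, 8, 11 → 3
41 → 6, 8, 11 → 3
6 → none → 0
8 → none → 0
11 → none → 0
Sum: 5 + 3 + 4 + 3 + 5 + 3 + 3 + 0 + 0 + 0 = 26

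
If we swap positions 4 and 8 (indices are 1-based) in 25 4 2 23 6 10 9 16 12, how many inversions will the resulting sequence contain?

Positions 4 and 8 hold 23 and 16; after swapping, the array is [25, 4, 2, 16, 6, 10, 9, 23, 12].
Sweep left to right; for each value list the smaller values that follow it:
25: 8
4: 1
2: 0
16: 4
6: 0
10: 1
9: 0
23: 1
12: 0
Sum: 8 + 1 + 0 + 4 + 0 + 1 + 0 + 1 + 0 = 15

15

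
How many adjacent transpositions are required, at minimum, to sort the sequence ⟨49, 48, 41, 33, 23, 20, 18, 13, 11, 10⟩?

45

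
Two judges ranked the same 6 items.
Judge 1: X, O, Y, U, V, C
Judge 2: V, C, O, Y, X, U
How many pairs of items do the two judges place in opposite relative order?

There are 10 discordant pairs.

Assign each item its position (1..6) in the first ordering, then rewrite the second ordering as that position sequence:
positions: X→1, O→2, Y→3, U→4, V→5, C→6
second ordering as positions: [5, 6, 2, 3, 1, 4]
Discordant pairs = inversions in this position sequence.
5: 2, 3, 1, 4 → 4
6: 2, 3, 1, 4 → 4
2: 1 → 1
3: 1 → 1
1: 0
4: 0
Total: 4 + 4 + 1 + 1 + 0 + 0 = 10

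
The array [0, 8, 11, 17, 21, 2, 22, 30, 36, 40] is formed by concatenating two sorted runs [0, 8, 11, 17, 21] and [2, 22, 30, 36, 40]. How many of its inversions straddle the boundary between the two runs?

4

For each element r of the right run, count left-run elements greater than r:
r = 2: 8, 11, 17, 21 → 4
r = 22: none → 0
r = 30: none → 0
r = 36: none → 0
r = 40: none → 0
Cross-inversions: 4 + 0 + 0 + 0 + 0 = 4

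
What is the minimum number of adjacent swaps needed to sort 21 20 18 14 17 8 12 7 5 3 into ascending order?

The minimum number of adjacent swaps to sort an array equals its inversion count, since every such swap removes exactly one inversion.
Count inversions — for each element, later elements that are smaller:
21: 20, 18, 14, 17, 8, 12, 7, 5, 3 → 9
20: 18, 14, 17, 8, 12, 7, 5, 3 → 8
18: 14, 17, 8, 12, 7, 5, 3 → 7
14: 8, 12, 7, 5, 3 → 5
17: 8, 12, 7, 5, 3 → 5
8: 7, 5, 3 → 3
12: 7, 5, 3 → 3
7: 5, 3 → 2
5: 3 → 1
3: none → 0
Total inversions: 9 + 8 + 7 + 5 + 5 + 3 + 3 + 2 + 1 + 0 = 43

43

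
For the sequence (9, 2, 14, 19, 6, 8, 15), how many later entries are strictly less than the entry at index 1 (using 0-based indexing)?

The element at index 1 is 2.
Elements after it: 14, 19, 6, 8, 15
None of them are smaller than 2.

0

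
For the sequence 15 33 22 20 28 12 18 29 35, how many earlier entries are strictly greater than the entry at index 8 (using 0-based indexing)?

0

The element at index 8 is 35.
Elements before it: 15, 33, 22, 20, 28, 12, 18, 29
None of them are larger than 35.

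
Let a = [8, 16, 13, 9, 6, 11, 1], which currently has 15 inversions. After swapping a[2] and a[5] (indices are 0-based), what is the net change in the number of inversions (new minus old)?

-1

Positions 2 and 5 hold 13 and 11; after swapping, the array is [8, 16, 11, 9, 6, 13, 1].
Sweep left to right; for each value list the smaller values that follow it:
8 → 6, 1 → 2
16 → 11, 9, 6, 13, 1 → 5
11 → 9, 6, 1 → 3
9 → 6, 1 → 2
6 → 1 → 1
13 → 1 → 1
1 → none → 0
Sum: 2 + 5 + 3 + 2 + 1 + 1 + 0 = 14
Change: 14 − 15 = -1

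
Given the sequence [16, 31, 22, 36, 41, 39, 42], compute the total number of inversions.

There are 2 inversions.

Count, for each position, how many later elements it exceeds:
16 → none → 0
31 → 22 → 1
22 → none → 0
36 → none → 0
41 → 39 → 1
39 → none → 0
42 → none → 0
Sum: 0 + 1 + 0 + 0 + 1 + 0 + 0 = 2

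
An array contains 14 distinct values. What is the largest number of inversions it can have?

The maximum occurs when the array is in strictly decreasing order: every one of the C(14, 2) pairs is inverted.
C(14, 2) = 14·13/2 = 91

91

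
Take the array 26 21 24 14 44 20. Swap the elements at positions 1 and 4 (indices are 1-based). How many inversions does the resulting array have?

Positions 1 and 4 hold 26 and 14; after swapping, the array is [14, 21, 24, 26, 44, 20].
Sweep left to right; for each value list the smaller values that follow it:
14: 0
21: 1
24: 1
26: 1
44: 1
20: 0
Sum: 0 + 1 + 1 + 1 + 1 + 0 = 4

4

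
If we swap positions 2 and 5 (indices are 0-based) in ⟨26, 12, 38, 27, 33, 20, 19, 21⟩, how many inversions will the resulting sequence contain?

Positions 2 and 5 hold 38 and 20; after swapping, the array is [26, 12, 20, 27, 33, 38, 19, 21].
For each element, count later entries that are smaller:
26: 4
12: 0
20: 1
27: 2
33: 2
38: 2
19: 0
21: 0
Sum: 4 + 0 + 1 + 2 + 2 + 2 + 0 + 0 = 11

There are 11 inversions.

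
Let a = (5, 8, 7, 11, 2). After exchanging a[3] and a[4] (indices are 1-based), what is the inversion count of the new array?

6 inversions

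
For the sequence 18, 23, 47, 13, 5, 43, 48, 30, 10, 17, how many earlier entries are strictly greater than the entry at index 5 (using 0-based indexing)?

1

The element at index 5 is 43.
Elements before it: 18, 23, 47, 13, 5
Those larger than 43: 47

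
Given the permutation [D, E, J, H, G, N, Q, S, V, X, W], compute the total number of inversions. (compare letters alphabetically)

4 out-of-order pairs

Count, for each position, how many later elements it exceeds:
D → none → 0
E → none → 0
J → H, G → 2
H → G → 1
G → none → 0
N → none → 0
Q → none → 0
S → none → 0
V → none → 0
X → W → 1
W → none → 0
Sum: 0 + 0 + 2 + 1 + 0 + 0 + 0 + 0 + 0 + 1 + 0 = 4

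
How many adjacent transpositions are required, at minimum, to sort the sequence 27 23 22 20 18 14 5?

Each adjacent swap fixes exactly one inversion, so the minimum swap count equals the number of inversions.
Count inversions — for each element, later elements that are smaller:
27: 23, 22, 20, 18, 14, 5 → 6
23: 22, 20, 18, 14, 5 → 5
22: 20, 18, 14, 5 → 4
20: 18, 14, 5 → 3
18: 14, 5 → 2
14: 5 → 1
5: none → 0
Total inversions: 6 + 5 + 4 + 3 + 2 + 1 + 0 = 21

21 swaps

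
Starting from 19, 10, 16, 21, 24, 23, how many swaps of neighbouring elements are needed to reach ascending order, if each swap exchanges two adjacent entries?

Each adjacent swap fixes exactly one inversion, so the minimum swap count equals the number of inversions.
Count inversions — for each element, later elements that are smaller:
19: 10, 16 → 2
10: none → 0
16: none → 0
21: none → 0
24: 23 → 1
23: none → 0
Total inversions: 2 + 0 + 0 + 0 + 1 + 0 = 3

3 swaps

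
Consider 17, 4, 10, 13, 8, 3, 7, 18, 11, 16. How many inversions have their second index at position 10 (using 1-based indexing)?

The element at index 10 is 16.
Elements before it: 17, 4, 10, 13, 8, 3, 7, 18, 11
Those larger than 16: 17, 18

2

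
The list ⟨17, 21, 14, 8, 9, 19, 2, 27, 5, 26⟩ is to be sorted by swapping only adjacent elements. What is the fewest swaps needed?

Each adjacent swap fixes exactly one inversion, so the minimum swap count equals the number of inversions.
Count inversions — for each element, later elements that are smaller:
17: 14, 8, 9, 2, 5 → 5
21: 14, 8, 9, 19, 2, 5 → 6
14: 8, 9, 2, 5 → 4
8: 2, 5 → 2
9: 2, 5 → 2
19: 2, 5 → 2
2: none → 0
27: 5, 26 → 2
5: none → 0
26: none → 0
Total inversions: 5 + 6 + 4 + 2 + 2 + 2 + 0 + 2 + 0 + 0 = 23

23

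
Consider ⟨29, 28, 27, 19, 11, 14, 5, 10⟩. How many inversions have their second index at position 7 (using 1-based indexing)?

The element at index 7 is 5.
Elements before it: 29, 28, 27, 19, 11, 14
Those larger than 5: 29, 28, 27, 19, 11, 14

6 such elements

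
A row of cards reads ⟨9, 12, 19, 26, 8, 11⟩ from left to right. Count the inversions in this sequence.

7 inversions

Count, for each position, how many later elements it exceeds:
9 → 8 → 1
12 → 8, 11 → 2
19 → 8, 11 → 2
26 → 8, 11 → 2
8 → none → 0
11 → none → 0
Sum: 1 + 2 + 2 + 2 + 0 + 0 = 7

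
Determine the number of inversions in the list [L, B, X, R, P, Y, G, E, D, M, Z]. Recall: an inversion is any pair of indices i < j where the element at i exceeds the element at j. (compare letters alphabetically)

Sweep left to right; for each value list the smaller values that follow it:
L: 4
B: 0
X: 6
R: 5
P: 4
Y: 4
G: 2
E: 1
D: 0
M: 0
Z: 0
Sum: 4 + 0 + 6 + 5 + 4 + 4 + 2 + 1 + 0 + 0 + 0 = 26

26 inversions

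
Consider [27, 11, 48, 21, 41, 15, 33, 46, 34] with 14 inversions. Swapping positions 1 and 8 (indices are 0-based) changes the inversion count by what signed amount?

Positions 1 and 8 hold 11 and 34; after swapping, the array is [27, 34, 48, 21, 41, 15, 33, 46, 11].
Sweep left to right; for each value list the smaller values that follow it:
27 → 21, 15, 11 → 3
34 → 21, 15, 33, 11 → 4
48 → 21, 41, 15, 33, 46, 11 → 6
21 → 15, 11 → 2
41 → 15, 33, 11 → 3
15 → 11 → 1
33 → 11 → 1
46 → 11 → 1
11 → none → 0
Sum: 3 + 4 + 6 + 2 + 3 + 1 + 1 + 1 + 0 = 21
Change: 21 − 14 = +7

+7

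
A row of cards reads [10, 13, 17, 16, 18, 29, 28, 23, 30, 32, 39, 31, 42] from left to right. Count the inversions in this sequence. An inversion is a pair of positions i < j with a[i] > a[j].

Count, for each position, how many later elements it exceeds:
10 → none → 0
13 → none → 0
17 → 16 → 1
16 → none → 0
18 → none → 0
29 → 28, 23 → 2
28 → 23 → 1
23 → none → 0
30 → none → 0
32 → 31 → 1
39 → 31 → 1
31 → none → 0
42 → none → 0
Sum: 0 + 0 + 1 + 0 + 0 + 2 + 1 + 0 + 0 + 1 + 1 + 0 + 0 = 6

Inversions: 6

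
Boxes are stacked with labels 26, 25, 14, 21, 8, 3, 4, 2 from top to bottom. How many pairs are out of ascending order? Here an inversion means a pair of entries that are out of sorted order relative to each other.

Count, for each position, how many later elements it exceeds:
26 → 25, 14, 21, 8, 3, 4, 2 → 7
25 → 14, 21, 8, 3, 4, 2 → 6
14 → 8, 3, 4, 2 → 4
21 → 8, 3, 4, 2 → 4
8 → 3, 4, 2 → 3
3 → 2 → 1
4 → 2 → 1
2 → none → 0
Sum: 7 + 6 + 4 + 4 + 3 + 1 + 1 + 0 = 26

26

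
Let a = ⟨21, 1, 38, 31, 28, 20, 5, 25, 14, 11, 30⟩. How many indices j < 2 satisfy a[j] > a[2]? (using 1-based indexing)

1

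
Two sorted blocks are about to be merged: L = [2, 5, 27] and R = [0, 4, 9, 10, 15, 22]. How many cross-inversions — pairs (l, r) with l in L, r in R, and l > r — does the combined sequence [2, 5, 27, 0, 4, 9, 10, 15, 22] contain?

Take each right-half value and tally the left-half values above it:
r = 0: 2, 5, 27 → 3
r = 4: 5, 27 → 2
r = 9: 27 → 1
r = 10: 27 → 1
r = 15: 27 → 1
r = 22: 27 → 1
Cross-inversions: 3 + 2 + 1 + 1 + 1 + 1 = 9

9 split inversions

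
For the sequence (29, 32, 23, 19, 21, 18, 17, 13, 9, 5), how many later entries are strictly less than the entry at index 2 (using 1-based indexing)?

The element at index 2 is 32.
Elements after it: 23, 19, 21, 18, 17, 13, 9, 5
Those smaller than 32: 23, 19, 21, 18, 17, 13, 9, 5

8 such elements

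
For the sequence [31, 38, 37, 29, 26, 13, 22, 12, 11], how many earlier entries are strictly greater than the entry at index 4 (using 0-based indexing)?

The element at index 4 is 26.
Elements before it: 31, 38, 37, 29
Those larger than 26: 31, 38, 37, 29

4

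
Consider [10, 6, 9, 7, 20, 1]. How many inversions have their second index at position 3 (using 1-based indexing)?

1 such element

The element at index 3 is 9.
Elements before it: 10, 6
Those larger than 9: 10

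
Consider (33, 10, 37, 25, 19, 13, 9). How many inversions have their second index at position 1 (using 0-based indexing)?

1

The element at index 1 is 10.
Elements before it: 33
Those larger than 10: 33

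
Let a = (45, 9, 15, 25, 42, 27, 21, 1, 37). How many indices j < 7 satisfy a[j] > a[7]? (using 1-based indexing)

4

The element at index 7 is 21.
Elements before it: 45, 9, 15, 25, 42, 27
Those larger than 21: 45, 25, 42, 27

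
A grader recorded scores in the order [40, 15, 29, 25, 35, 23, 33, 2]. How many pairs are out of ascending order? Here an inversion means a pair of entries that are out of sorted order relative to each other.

For each element, count later entries that are smaller:
40 → 15, 29, 25, 35, 23, 33, 2 → 7
15 → 2 → 1
29 → 25, 23, 2 → 3
25 → 23, 2 → 2
35 → 23, 33, 2 → 3
23 → 2 → 1
33 → 2 → 1
2 → none → 0
Sum: 7 + 1 + 3 + 2 + 3 + 1 + 1 + 0 = 18

18 out-of-order pairs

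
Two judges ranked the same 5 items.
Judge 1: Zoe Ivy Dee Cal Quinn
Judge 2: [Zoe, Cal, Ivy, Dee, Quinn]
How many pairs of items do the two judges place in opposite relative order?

Assign each item its position (1..5) in the first ordering, then rewrite the second ordering as that position sequence:
positions: Zoe→1, Ivy→2, Dee→3, Cal→4, Quinn→5
second ordering as positions: [1, 4, 2, 3, 5]
Discordant pairs = inversions in this position sequence.
1: 0
4: 2, 3 → 2
2: 0
3: 0
5: 0
Total: 0 + 2 + 0 + 0 + 0 = 2

There are 2 discordant pairs.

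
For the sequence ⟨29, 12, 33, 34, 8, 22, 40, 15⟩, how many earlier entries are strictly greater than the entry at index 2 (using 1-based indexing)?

1

The element at index 2 is 12.
Elements before it: 29
Those larger than 12: 29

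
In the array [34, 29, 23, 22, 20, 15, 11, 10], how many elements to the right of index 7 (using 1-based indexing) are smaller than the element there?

The element at index 7 is 11.
Elements after it: 10
Those smaller than 11: 10

1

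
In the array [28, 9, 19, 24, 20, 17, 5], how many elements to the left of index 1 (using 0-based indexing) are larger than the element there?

1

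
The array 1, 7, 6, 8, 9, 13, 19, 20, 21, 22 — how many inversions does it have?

1

Sweep left to right; for each value list the smaller values that follow it:
1 → none → 0
7 → 6 → 1
6 → none → 0
8 → none → 0
9 → none → 0
13 → none → 0
19 → none → 0
20 → none → 0
21 → none → 0
22 → none → 0
Sum: 0 + 1 + 0 + 0 + 0 + 0 + 0 + 0 + 0 + 0 = 1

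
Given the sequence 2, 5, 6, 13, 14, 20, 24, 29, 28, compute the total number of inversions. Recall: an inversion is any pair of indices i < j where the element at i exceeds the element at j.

Sweep left to right; for each value list the smaller values that follow it:
2 → none → 0
5 → none → 0
6 → none → 0
13 → none → 0
14 → none → 0
20 → none → 0
24 → none → 0
29 → 28 → 1
28 → none → 0
Sum: 0 + 0 + 0 + 0 + 0 + 0 + 0 + 1 + 0 = 1

1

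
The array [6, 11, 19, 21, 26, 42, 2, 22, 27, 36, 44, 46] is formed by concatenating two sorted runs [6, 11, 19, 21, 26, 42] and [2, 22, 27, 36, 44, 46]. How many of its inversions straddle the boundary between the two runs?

Split inversions: 10

For each element r of the right run, count left-run elements greater than r:
r = 2: 6, 11, 19, 21, 26, 42 → 6
r = 22: 26, 42 → 2
r = 27: 42 → 1
r = 36: 42 → 1
r = 44: none → 0
r = 46: none → 0
Cross-inversions: 6 + 2 + 1 + 1 + 0 + 0 = 10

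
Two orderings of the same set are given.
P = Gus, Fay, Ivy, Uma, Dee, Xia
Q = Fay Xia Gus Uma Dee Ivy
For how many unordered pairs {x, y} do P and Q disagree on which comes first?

Assign each item its position (1..6) in the first ordering, then rewrite the second ordering as that position sequence:
positions: Gus→1, Fay→2, Ivy→3, Uma→4, Dee→5, Xia→6
second ordering as positions: [2, 6, 1, 4, 5, 3]
Discordant pairs = inversions in this position sequence.
2: 1 → 1
6: 1, 4, 5, 3 → 4
1: 0
4: 3 → 1
5: 3 → 1
3: 0
Total: 1 + 4 + 0 + 1 + 1 + 0 = 7

7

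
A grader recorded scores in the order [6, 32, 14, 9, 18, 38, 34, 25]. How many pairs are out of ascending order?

Inversions: 8

Element-by-element contributions:
6: 0
32: 4
14: 1
9: 0
18: 0
38: 2
34: 1
25: 0
Sum: 0 + 4 + 1 + 0 + 0 + 2 + 1 + 0 = 8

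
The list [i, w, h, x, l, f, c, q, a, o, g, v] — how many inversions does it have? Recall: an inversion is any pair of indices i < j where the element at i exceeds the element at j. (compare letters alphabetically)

37

For each element, count later entries that are smaller:
i: 5
w: 9
h: 4
x: 8
l: 4
f: 2
c: 1
q: 3
a: 0
o: 1
g: 0
v: 0
Sum: 5 + 9 + 4 + 8 + 4 + 2 + 1 + 3 + 0 + 1 + 0 + 0 = 37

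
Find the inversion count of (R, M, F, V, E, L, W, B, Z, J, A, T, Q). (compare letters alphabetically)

41 out-of-order pairs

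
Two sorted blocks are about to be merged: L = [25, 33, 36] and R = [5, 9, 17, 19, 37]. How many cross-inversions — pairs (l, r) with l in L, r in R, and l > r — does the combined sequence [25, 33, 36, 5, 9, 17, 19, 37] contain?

12

For each element r of the right run, count left-run elements greater than r:
r = 5: 25, 33, 36 → 3
r = 9: 25, 33, 36 → 3
r = 17: 25, 33, 36 → 3
r = 19: 25, 33, 36 → 3
r = 37: none → 0
Cross-inversions: 3 + 3 + 3 + 3 + 0 = 12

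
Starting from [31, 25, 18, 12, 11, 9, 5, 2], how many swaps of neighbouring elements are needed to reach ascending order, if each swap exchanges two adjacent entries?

Each adjacent swap fixes exactly one inversion, so the minimum swap count equals the number of inversions.
Count inversions — for each element, later elements that are smaller:
31: 25, 18, 12, 11, 9, 5, 2 → 7
25: 18, 12, 11, 9, 5, 2 → 6
18: 12, 11, 9, 5, 2 → 5
12: 11, 9, 5, 2 → 4
11: 9, 5, 2 → 3
9: 5, 2 → 2
5: 2 → 1
2: none → 0
Total inversions: 7 + 6 + 5 + 4 + 3 + 2 + 1 + 0 = 28

Adjacent swaps: 28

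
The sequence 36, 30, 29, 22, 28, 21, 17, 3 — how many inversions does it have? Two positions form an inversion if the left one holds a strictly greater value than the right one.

27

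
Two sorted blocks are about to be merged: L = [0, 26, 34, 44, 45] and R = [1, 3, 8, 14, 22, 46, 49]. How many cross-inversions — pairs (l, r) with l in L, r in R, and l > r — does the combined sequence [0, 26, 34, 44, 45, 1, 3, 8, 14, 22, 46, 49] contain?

For each element r of the right run, count left-run elements greater than r:
r = 1: 26, 34, 44, 45 → 4
r = 3: 26, 34, 44, 45 → 4
r = 8: 26, 34, 44, 45 → 4
r = 14: 26, 34, 44, 45 → 4
r = 22: 26, 34, 44, 45 → 4
r = 46: none → 0
r = 49: none → 0
Cross-inversions: 4 + 4 + 4 + 4 + 4 + 0 + 0 = 20

20 split inversions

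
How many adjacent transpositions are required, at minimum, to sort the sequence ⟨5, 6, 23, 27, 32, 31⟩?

1 adjacent swap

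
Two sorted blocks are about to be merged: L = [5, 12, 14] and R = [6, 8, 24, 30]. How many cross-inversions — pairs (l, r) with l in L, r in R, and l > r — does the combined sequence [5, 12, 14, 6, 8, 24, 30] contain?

For each element r of the right run, count left-run elements greater than r:
r = 6: 12, 14 → 2
r = 8: 12, 14 → 2
r = 24: none → 0
r = 30: none → 0
Cross-inversions: 2 + 2 + 0 + 0 = 4

Split inversions: 4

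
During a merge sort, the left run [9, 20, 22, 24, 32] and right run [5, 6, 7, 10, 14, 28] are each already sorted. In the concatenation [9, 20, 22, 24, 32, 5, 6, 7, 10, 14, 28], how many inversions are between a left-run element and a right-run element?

24

Count, for every r in R, how many entries of L exceed r:
r = 5: 9, 20, 22, 24, 32 → 5
r = 6: 9, 20, 22, 24, 32 → 5
r = 7: 9, 20, 22, 24, 32 → 5
r = 10: 20, 22, 24, 32 → 4
r = 14: 20, 22, 24, 32 → 4
r = 28: 32 → 1
Cross-inversions: 5 + 5 + 5 + 4 + 4 + 1 = 24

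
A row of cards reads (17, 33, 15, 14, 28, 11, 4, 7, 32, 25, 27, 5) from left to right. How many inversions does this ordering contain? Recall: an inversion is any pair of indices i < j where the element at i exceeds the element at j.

Inversions: 40

Sweep left to right; for each value list the smaller values that follow it:
17 → 15, 14, 11, 4, 7, 5 → 6
33 → 15, 14, 28, 11, 4, 7, 32, 25, 27, 5 → 10
15 → 14, 11, 4, 7, 5 → 5
14 → 11, 4, 7, 5 → 4
28 → 11, 4, 7, 25, 27, 5 → 6
11 → 4, 7, 5 → 3
4 → none → 0
7 → 5 → 1
32 → 25, 27, 5 → 3
25 → 5 → 1
27 → 5 → 1
5 → none → 0
Sum: 6 + 10 + 5 + 4 + 6 + 3 + 0 + 1 + 3 + 1 + 1 + 0 = 40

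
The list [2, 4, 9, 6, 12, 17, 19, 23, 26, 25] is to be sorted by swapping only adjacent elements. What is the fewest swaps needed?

2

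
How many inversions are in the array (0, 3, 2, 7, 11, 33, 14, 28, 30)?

Sweep left to right; for each value list the smaller values that follow it:
0 → none → 0
3 → 2 → 1
2 → none → 0
7 → none → 0
11 → none → 0
33 → 14, 28, 30 → 3
14 → none → 0
28 → none → 0
30 → none → 0
Sum: 0 + 1 + 0 + 0 + 0 + 3 + 0 + 0 + 0 = 4

4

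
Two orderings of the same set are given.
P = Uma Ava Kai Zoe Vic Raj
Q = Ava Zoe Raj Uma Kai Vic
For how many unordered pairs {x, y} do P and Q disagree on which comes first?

6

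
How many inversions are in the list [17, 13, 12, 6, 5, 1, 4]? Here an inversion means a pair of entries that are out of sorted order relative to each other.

20 inversions

For each element, count later entries that are smaller:
17 → 13, 12, 6, 5, 1, 4 → 6
13 → 12, 6, 5, 1, 4 → 5
12 → 6, 5, 1, 4 → 4
6 → 5, 1, 4 → 3
5 → 1, 4 → 2
1 → none → 0
4 → none → 0
Sum: 6 + 5 + 4 + 3 + 2 + 0 + 0 = 20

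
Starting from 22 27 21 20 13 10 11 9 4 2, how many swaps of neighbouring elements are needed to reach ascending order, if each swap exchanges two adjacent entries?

Minimum adjacent swaps = number of inversions (each swap of adjacent out-of-order elements removes one inversion and no swap can remove more).
Count inversions — for each element, later elements that are smaller:
22: 21, 20, 13, 10, 11, 9, 4, 2 → 8
27: 21, 20, 13, 10, 11, 9, 4, 2 → 8
21: 20, 13, 10, 11, 9, 4, 2 → 7
20: 13, 10, 11, 9, 4, 2 → 6
13: 10, 11, 9, 4, 2 → 5
10: 9, 4, 2 → 3
11: 9, 4, 2 → 3
9: 4, 2 → 2
4: 2 → 1
2: none → 0
Total inversions: 8 + 8 + 7 + 6 + 5 + 3 + 3 + 2 + 1 + 0 = 43

43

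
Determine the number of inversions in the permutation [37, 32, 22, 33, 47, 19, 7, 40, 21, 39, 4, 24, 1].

For each element, count later entries that are smaller:
37 → 32, 22, 33, 19, 7, 21, 4, 24, 1 → 9
32 → 22, 19, 7, 21, 4, 24, 1 → 7
22 → 19, 7, 21, 4, 1 → 5
33 → 19, 7, 21, 4, 24, 1 → 6
47 → 19, 7, 40, 21, 39, 4, 24, 1 → 8
19 → 7, 4, 1 → 3
7 → 4, 1 → 2
40 → 21, 39, 4, 24, 1 → 5
21 → 4, 1 → 2
39 → 4, 24, 1 → 3
4 → 1 → 1
24 → 1 → 1
1 → none → 0
Sum: 9 + 7 + 5 + 6 + 8 + 3 + 2 + 5 + 2 + 3 + 1 + 1 + 0 = 52

There are 52 inversions.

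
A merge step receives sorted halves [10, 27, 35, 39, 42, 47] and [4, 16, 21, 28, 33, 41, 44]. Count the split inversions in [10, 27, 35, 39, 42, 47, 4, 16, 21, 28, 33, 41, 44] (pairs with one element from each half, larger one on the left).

27

For each element r of the right run, count left-run elements greater than r:
r = 4: 10, 27, 35, 39, 42, 47 → 6
r = 16: 27, 35, 39, 42, 47 → 5
r = 21: 27, 35, 39, 42, 47 → 5
r = 28: 35, 39, 42, 47 → 4
r = 33: 35, 39, 42, 47 → 4
r = 41: 42, 47 → 2
r = 44: 47 → 1
Cross-inversions: 6 + 5 + 5 + 4 + 4 + 2 + 1 = 27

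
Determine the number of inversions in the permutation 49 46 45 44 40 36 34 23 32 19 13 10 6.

77

Sweep left to right; for each value list the smaller values that follow it:
49: 12
46: 11
45: 10
44: 9
40: 8
36: 7
34: 6
23: 4
32: 4
19: 3
13: 2
10: 1
6: 0
Sum: 12 + 11 + 10 + 9 + 8 + 7 + 6 + 4 + 4 + 3 + 2 + 1 + 0 = 77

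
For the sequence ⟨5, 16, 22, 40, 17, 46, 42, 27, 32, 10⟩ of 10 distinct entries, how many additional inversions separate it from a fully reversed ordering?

28 inversions short

Maximum inversions for 10 distinct elements is C(10, 2) = 10·9/2 = 45.
Current inversions — for each element, count later smaller elements:
5: 0
16: 1
22: 2
40: 4
17: 1
46: 4
42: 3
27: 1
32: 1
10: 0
Current total: 0 + 1 + 2 + 4 + 1 + 4 + 3 + 1 + 1 + 0 = 17
Shortfall: 45 − 17 = 28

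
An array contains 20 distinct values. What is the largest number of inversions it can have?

190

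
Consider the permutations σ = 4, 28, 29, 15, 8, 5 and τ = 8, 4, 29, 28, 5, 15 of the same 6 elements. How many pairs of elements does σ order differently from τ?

Assign each item its position (1..6) in the first ordering, then rewrite the second ordering as that position sequence:
positions: 4→1, 28→2, 29→3, 15→4, 8→5, 5→6
second ordering as positions: [5, 1, 3, 2, 6, 4]
Discordant pairs = inversions in this position sequence.
5: 1, 3, 2, 4 → 4
1: 0
3: 2 → 1
2: 0
6: 4 → 1
4: 0
Total: 4 + 0 + 1 + 0 + 1 + 0 = 6

6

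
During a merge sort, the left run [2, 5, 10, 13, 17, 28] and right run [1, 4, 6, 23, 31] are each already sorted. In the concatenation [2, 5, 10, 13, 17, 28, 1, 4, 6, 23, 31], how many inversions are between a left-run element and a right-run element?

Count, for every r in R, how many entries of L exceed r:
r = 1: 2, 5, 10, 13, 17, 28 → 6
r = 4: 5, 10, 13, 17, 28 → 5
r = 6: 10, 13, 17, 28 → 4
r = 23: 28 → 1
r = 31: none → 0
Cross-inversions: 6 + 5 + 4 + 1 + 0 = 16

16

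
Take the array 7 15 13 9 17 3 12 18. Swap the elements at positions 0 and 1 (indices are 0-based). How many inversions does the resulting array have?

12

Positions 0 and 1 hold 7 and 15; after swapping, the array is [15, 7, 13, 9, 17, 3, 12, 18].
Count, for each position, how many later elements it exceeds:
15: 5
7: 1
13: 3
9: 1
17: 2
3: 0
12: 0
18: 0
Sum: 5 + 1 + 3 + 1 + 2 + 0 + 0 + 0 = 12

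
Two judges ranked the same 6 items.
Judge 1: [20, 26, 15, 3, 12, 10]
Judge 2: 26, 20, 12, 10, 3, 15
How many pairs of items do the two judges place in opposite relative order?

Assign each item its position (1..6) in the first ordering, then rewrite the second ordering as that position sequence:
positions: 20→1, 26→2, 15→3, 3→4, 12→5, 10→6
second ordering as positions: [2, 1, 5, 6, 4, 3]
Discordant pairs = inversions in this position sequence.
2: 1 → 1
1: 0
5: 4, 3 → 2
6: 4, 3 → 2
4: 3 → 1
3: 0
Total: 1 + 0 + 2 + 2 + 1 + 0 = 6

6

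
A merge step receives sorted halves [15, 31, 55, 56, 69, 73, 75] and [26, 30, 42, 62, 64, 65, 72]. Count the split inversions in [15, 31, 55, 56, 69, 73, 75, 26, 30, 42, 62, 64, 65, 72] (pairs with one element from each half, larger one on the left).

There are 28 cross-inversions.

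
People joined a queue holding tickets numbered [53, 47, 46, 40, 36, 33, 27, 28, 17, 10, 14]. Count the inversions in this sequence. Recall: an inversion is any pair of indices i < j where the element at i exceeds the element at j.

For each element, count later entries that are smaller:
53: 10
47: 9
46: 8
40: 7
36: 6
33: 5
27: 3
28: 3
17: 2
10: 0
14: 0
Sum: 10 + 9 + 8 + 7 + 6 + 5 + 3 + 3 + 2 + 0 + 0 = 53

Inversions: 53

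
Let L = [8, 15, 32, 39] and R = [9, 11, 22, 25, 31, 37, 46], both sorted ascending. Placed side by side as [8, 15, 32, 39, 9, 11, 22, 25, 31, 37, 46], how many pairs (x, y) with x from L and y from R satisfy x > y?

Count, for every r in R, how many entries of L exceed r:
r = 9: 15, 32, 39 → 3
r = 11: 15, 32, 39 → 3
r = 22: 32, 39 → 2
r = 25: 32, 39 → 2
r = 31: 32, 39 → 2
r = 37: 39 → 1
r = 46: none → 0
Cross-inversions: 3 + 3 + 2 + 2 + 2 + 1 + 0 = 13

13 split inversions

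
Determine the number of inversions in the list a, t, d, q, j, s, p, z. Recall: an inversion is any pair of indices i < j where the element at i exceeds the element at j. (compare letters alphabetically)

Element-by-element contributions:
a: 0
t: 5
d: 0
q: 2
j: 0
s: 1
p: 0
z: 0
Sum: 0 + 5 + 0 + 2 + 0 + 1 + 0 + 0 = 8

8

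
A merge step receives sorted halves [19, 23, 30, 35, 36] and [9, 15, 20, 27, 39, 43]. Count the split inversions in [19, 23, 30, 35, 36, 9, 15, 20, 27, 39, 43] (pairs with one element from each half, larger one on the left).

Split inversions: 17

For each element r of the right run, count left-run elements greater than r:
r = 9: 19, 23, 30, 35, 36 → 5
r = 15: 19, 23, 30, 35, 36 → 5
r = 20: 23, 30, 35, 36 → 4
r = 27: 30, 35, 36 → 3
r = 39: none → 0
r = 43: none → 0
Cross-inversions: 5 + 5 + 4 + 3 + 0 + 0 = 17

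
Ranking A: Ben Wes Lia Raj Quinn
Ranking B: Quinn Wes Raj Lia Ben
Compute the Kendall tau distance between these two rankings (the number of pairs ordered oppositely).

Assign each item its position (1..5) in the first ordering, then rewrite the second ordering as that position sequence:
positions: Ben→1, Wes→2, Lia→3, Raj→4, Quinn→5
second ordering as positions: [5, 2, 4, 3, 1]
Discordant pairs = inversions in this position sequence.
5: 2, 4, 3, 1 → 4
2: 1 → 1
4: 3, 1 → 2
3: 1 → 1
1: 0
Total: 4 + 1 + 2 + 1 + 0 = 8

8 discordant pairs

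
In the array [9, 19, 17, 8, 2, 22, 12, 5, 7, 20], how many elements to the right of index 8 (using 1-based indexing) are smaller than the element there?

0 such elements

The element at index 8 is 5.
Elements after it: 7, 20
None of them are smaller than 5.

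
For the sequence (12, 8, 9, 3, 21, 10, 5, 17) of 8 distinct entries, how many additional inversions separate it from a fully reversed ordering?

Maximum inversions for 8 distinct elements is C(8, 2) = 8·7/2 = 28.
Current inversions — for each element, count later smaller elements:
12: 5
8: 2
9: 2
3: 0
21: 3
10: 1
5: 0
17: 0
Current total: 5 + 2 + 2 + 0 + 3 + 1 + 0 + 0 = 13
Shortfall: 28 − 13 = 15

15 inversions short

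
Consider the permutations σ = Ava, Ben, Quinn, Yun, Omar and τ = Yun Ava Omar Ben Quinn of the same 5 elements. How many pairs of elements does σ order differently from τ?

Assign each item its position (1..5) in the first ordering, then rewrite the second ordering as that position sequence:
positions: Ava→1, Ben→2, Quinn→3, Yun→4, Omar→5
second ordering as positions: [4, 1, 5, 2, 3]
Discordant pairs = inversions in this position sequence.
4: 1, 2, 3 → 3
1: 0
5: 2, 3 → 2
2: 0
3: 0
Total: 3 + 0 + 2 + 0 + 0 = 5

5 discordant pairs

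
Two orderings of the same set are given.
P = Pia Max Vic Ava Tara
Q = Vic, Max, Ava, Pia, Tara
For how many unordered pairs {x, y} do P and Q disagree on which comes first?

4 disagreeing pairs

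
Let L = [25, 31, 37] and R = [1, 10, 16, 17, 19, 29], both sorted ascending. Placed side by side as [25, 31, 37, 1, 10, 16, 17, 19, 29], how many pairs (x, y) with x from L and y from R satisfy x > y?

17

Take each right-half value and tally the left-half values above it:
r = 1: 25, 31, 37 → 3
r = 10: 25, 31, 37 → 3
r = 16: 25, 31, 37 → 3
r = 17: 25, 31, 37 → 3
r = 19: 25, 31, 37 → 3
r = 29: 31, 37 → 2
Cross-inversions: 3 + 3 + 3 + 3 + 3 + 2 = 17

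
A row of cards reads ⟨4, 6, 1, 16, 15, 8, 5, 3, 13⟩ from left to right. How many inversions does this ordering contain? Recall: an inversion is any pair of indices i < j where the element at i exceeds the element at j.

Inversions: 17

Element-by-element contributions:
4 → 1, 3 → 2
6 → 1, 5, 3 → 3
1 → none → 0
16 → 15, 8, 5, 3, 13 → 5
15 → 8, 5, 3, 13 → 4
8 → 5, 3 → 2
5 → 3 → 1
3 → none → 0
13 → none → 0
Sum: 2 + 3 + 0 + 5 + 4 + 2 + 1 + 0 + 0 = 17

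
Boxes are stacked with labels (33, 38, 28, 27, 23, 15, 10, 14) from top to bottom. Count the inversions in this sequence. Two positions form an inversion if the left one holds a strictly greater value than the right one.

26

For each element, count later entries that are smaller:
33 → 28, 27, 23, 15, 10, 14 → 6
38 → 28, 27, 23, 15, 10, 14 → 6
28 → 27, 23, 15, 10, 14 → 5
27 → 23, 15, 10, 14 → 4
23 → 15, 10, 14 → 3
15 → 10, 14 → 2
10 → none → 0
14 → none → 0
Sum: 6 + 6 + 5 + 4 + 3 + 2 + 0 + 0 = 26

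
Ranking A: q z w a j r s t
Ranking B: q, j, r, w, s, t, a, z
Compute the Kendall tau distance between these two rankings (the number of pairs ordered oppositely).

Assign each item its position (1..8) in the first ordering, then rewrite the second ordering as that position sequence:
positions: q→1, z→2, w→3, a→4, j→5, r→6, s→7, t→8
second ordering as positions: [1, 5, 6, 3, 7, 8, 4, 2]
Discordant pairs = inversions in this position sequence.
1: 0
5: 3, 4, 2 → 3
6: 3, 4, 2 → 3
3: 2 → 1
7: 4, 2 → 2
8: 4, 2 → 2
4: 2 → 1
2: 0
Total: 0 + 3 + 3 + 1 + 2 + 2 + 1 + 0 = 12

12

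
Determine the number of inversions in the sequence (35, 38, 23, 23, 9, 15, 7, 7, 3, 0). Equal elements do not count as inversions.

Element-by-element contributions:
35 → 23, 23, 9, 15, 7, 7, 3, 0 → 8
38 → 23, 23, 9, 15, 7, 7, 3, 0 → 8
23 → 9, 15, 7, 7, 3, 0 → 6
23 → 9, 15, 7, 7, 3, 0 → 6
9 → 7, 7, 3, 0 → 4
15 → 7, 7, 3, 0 → 4
7 → 3, 0 → 2
7 → 3, 0 → 2
3 → 0 → 1
0 → none → 0
Sum: 8 + 8 + 6 + 6 + 4 + 4 + 2 + 2 + 1 + 0 = 41

41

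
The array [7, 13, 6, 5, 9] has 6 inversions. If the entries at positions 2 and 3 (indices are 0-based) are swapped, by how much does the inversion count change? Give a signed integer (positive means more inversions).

Positions 2 and 3 hold 6 and 5; after swapping, the array is [7, 13, 5, 6, 9].
Element-by-element contributions:
7: 2
13: 3
5: 0
6: 0
9: 0
Sum: 2 + 3 + 0 + 0 + 0 = 5
Change: 5 − 6 = -1

-1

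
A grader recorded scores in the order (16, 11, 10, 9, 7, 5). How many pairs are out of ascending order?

Element-by-element contributions:
16 → 11, 10, 9, 7, 5 → 5
11 → 10, 9, 7, 5 → 4
10 → 9, 7, 5 → 3
9 → 7, 5 → 2
7 → 5 → 1
5 → none → 0
Sum: 5 + 4 + 3 + 2 + 1 + 0 = 15

15 inversions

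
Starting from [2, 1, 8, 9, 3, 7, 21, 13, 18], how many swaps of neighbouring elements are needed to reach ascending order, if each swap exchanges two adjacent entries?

Each adjacent swap fixes exactly one inversion, so the minimum swap count equals the number of inversions.
Count inversions — for each element, later elements that are smaller:
2: 1 → 1
1: none → 0
8: 3, 7 → 2
9: 3, 7 → 2
3: none → 0
7: none → 0
21: 13, 18 → 2
13: none → 0
18: none → 0
Total inversions: 1 + 0 + 2 + 2 + 0 + 0 + 2 + 0 + 0 = 7

7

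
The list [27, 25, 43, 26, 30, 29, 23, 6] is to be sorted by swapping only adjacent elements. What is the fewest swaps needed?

19 swaps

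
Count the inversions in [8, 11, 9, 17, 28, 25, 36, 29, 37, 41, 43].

3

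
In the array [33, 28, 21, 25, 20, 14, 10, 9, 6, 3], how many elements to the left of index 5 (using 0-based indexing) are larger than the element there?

5

The element at index 5 is 14.
Elements before it: 33, 28, 21, 25, 20
Those larger than 14: 33, 28, 21, 25, 20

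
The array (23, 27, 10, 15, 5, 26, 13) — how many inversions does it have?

13 out-of-order pairs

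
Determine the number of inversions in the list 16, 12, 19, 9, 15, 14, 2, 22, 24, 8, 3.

32 inversions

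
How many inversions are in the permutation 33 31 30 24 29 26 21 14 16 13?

42 out-of-order pairs

Element-by-element contributions:
33: 9
31: 8
30: 7
24: 4
29: 5
26: 4
21: 3
14: 1
16: 1
13: 0
Sum: 9 + 8 + 7 + 4 + 5 + 4 + 3 + 1 + 1 + 0 = 42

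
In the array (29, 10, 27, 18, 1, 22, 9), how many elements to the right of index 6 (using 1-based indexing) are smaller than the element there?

The element at index 6 is 22.
Elements after it: 9
Those smaller than 22: 9

1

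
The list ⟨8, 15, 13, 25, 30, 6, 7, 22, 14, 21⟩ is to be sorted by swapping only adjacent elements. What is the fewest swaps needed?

Minimum adjacent swaps = number of inversions (each swap of adjacent out-of-order elements removes one inversion and no swap can remove more).
Count inversions — for each element, later elements that are smaller:
8: 6, 7 → 2
15: 13, 6, 7, 14 → 4
13: 6, 7 → 2
25: 6, 7, 22, 14, 21 → 5
30: 6, 7, 22, 14, 21 → 5
6: none → 0
7: none → 0
22: 14, 21 → 2
14: none → 0
21: none → 0
Total inversions: 2 + 4 + 2 + 5 + 5 + 0 + 0 + 2 + 0 + 0 = 20

20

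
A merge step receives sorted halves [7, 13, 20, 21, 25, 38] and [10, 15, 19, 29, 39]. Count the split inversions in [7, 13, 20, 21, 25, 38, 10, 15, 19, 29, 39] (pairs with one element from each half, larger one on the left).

14

Count, for every r in R, how many entries of L exceed r:
r = 10: 13, 20, 21, 25, 38 → 5
r = 15: 20, 21, 25, 38 → 4
r = 19: 20, 21, 25, 38 → 4
r = 29: 38 → 1
r = 39: none → 0
Cross-inversions: 5 + 4 + 4 + 1 + 0 = 14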